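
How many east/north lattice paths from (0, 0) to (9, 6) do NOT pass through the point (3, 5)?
Number of paths = 4613

Total paths from (0, 0) to (9, 6): C(15, 9) = 5005. Paths through (3, 5): (paths (0, 0) → (3, 5)) × (paths (3, 5) → (9, 6)) = C(8, 3) · C(7, 6) = 56 · 7 = 392. Avoidance count = 5005 − 392 = 4613.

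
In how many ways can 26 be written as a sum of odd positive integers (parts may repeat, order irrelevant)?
p_odd(26) = 165

Enumerate partitions using only odd parts via the recurrence o(n, m) = o(n, m−2) + o(n−m, m) over odd m, starting from the largest odd part ≤ n. This gives p_odd(26) = 165. (Euler's theorem: equals the count of distinct-part partitions.)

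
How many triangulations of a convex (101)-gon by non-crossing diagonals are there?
C_99 = 227508830794229349661819540395688853956041682601541047340

These polygon triangulations are counted by the Catalan number C_n = (1/(n + 1)) · C(2n, n). For n = 99: C_99 = (1/100) · C(198, 99) = 22750883079422934966181954039568885395604168260154104734000/100 = 227508830794229349661819540395688853956041682601541047340.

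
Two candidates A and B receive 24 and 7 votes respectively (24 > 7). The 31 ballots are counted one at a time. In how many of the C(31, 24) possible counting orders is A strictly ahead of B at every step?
Strict-lead orderings = 1442025

Total orderings of the 31 votes with 24 for A: C(31, 24) = 2629575. By the Bertrand ballot formula (Cycle Lemma / reflection principle), the number of orderings in which A is strictly ahead of B throughout is (p − q)/(p + q) · C(p + q, p) = (24 − 7)/(24 + 7) · 2629575 = 1442025.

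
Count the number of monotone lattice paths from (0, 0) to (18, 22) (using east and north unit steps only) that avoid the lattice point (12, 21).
Number of paths = 110896540560

Total paths from (0, 0) to (18, 22): C(40, 18) = 113380261800. Paths through (12, 21): (paths (0, 0) → (12, 21)) × (paths (12, 21) → (18, 22)) = C(33, 12) · C(7, 6) = 354817320 · 7 = 2483721240. Avoidance count = 113380261800 − 2483721240 = 110896540560.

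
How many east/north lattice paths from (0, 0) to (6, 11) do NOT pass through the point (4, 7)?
Number of paths = 7426

Total paths from (0, 0) to (6, 11): C(17, 6) = 12376. Paths through (4, 7): (paths (0, 0) → (4, 7)) × (paths (4, 7) → (6, 11)) = C(11, 4) · C(6, 2) = 330 · 15 = 4950. Avoidance count = 12376 − 4950 = 7426.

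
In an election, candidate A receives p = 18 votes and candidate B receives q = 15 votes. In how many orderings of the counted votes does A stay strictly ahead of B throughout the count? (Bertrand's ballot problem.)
Strict-lead orderings = 94287120

Total orderings of the 33 votes with 18 for A: C(33, 18) = 1037158320. By the Bertrand ballot formula (Cycle Lemma / reflection principle), the number of orderings in which A is strictly ahead of B throughout is (p − q)/(p + q) · C(p + q, p) = (18 − 15)/(18 + 15) · 1037158320 = 94287120.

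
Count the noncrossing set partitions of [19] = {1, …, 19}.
C_19 = 1767263190

These noncrossing partitions are counted by the Catalan number C_n = (1/(n + 1)) · C(2n, n). For n = 19: C_19 = (1/20) · C(38, 19) = 35345263800/20 = 1767263190.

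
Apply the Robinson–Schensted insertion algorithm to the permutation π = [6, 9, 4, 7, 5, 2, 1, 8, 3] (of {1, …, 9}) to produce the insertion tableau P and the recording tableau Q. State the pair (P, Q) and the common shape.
P = [1, 3, 8] / [2, 5] / [4, 7] / [6] / [9];  Q = [1, 2, 8] / [3, 4] / [5, 9] / [6] / [7];  common shape = (3, 2, 2, 1, 1)

Row-insert the values π_1, π_2, … into P one at a time, bumping the leftmost entry strictly greater than the inserted value down to the next row. The recording tableau Q records, in position (i, j), the step at which that cell was added to P.
  Insert 6 (step 1): P = [6];  Q = [1]
  Insert 9 (step 2): P = [6, 9];  Q = [1, 2]
  Insert 4 (step 3): P = [4, 9] / [6];  Q = [1, 2] / [3]
  Insert 7 (step 4): P = [4, 7] / [6, 9];  Q = [1, 2] / [3, 4]
  Insert 5 (step 5): P = [4, 5] / [6, 7] / [9];  Q = [1, 2] / [3, 4] / [5]
  Insert 2 (step 6): P = [2, 5] / [4, 7] / [6] / [9];  Q = [1, 2] / [3, 4] / [5] / [6]
  Insert 1 (step 7): P = [1, 5] / [2, 7] / [4] / [6] / [9];  Q = [1, 2] / [3, 4] / [5] / [6] / [7]
  Insert 8 (step 8): P = [1, 5, 8] / [2, 7] / [4] / [6] / [9];  Q = [1, 2, 8] / [3, 4] / [5] / [6] / [7]
  Insert 3 (step 9): P = [1, 3, 8] / [2, 5] / [4, 7] / [6] / [9];  Q = [1, 2, 8] / [3, 4] / [5, 9] / [6] / [7]
Final shape: (3, 2, 2, 1, 1).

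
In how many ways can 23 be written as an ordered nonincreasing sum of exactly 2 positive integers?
p(23, 2 parts) = 11

Partitions of n into exactly k parts are in bijection with partitions of n − k into at most k parts (subtract 1 from each part). So p(23, exactly 2) = p(21, parts ≤ 2). Computing via the recurrence p(m, j) = p(m, j−1) + p(m−j, j) gives 11.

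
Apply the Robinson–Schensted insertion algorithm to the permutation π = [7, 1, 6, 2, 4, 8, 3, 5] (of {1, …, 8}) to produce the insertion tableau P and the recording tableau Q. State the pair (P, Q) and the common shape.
P = [1, 2, 3, 5] / [4, 8] / [6] / [7];  Q = [1, 3, 5, 6] / [2, 8] / [4] / [7];  common shape = (4, 2, 1, 1)

Row-insert the values π_1, π_2, … into P one at a time, bumping the leftmost entry strictly greater than the inserted value down to the next row. The recording tableau Q records, in position (i, j), the step at which that cell was added to P.
  Insert 7 (step 1): P = [7];  Q = [1]
  Insert 1 (step 2): P = [1] / [7];  Q = [1] / [2]
  Insert 6 (step 3): P = [1, 6] / [7];  Q = [1, 3] / [2]
  Insert 2 (step 4): P = [1, 2] / [6] / [7];  Q = [1, 3] / [2] / [4]
  Insert 4 (step 5): P = [1, 2, 4] / [6] / [7];  Q = [1, 3, 5] / [2] / [4]
  Insert 8 (step 6): P = [1, 2, 4, 8] / [6] / [7];  Q = [1, 3, 5, 6] / [2] / [4]
  Insert 3 (step 7): P = [1, 2, 3, 8] / [4] / [6] / [7];  Q = [1, 3, 5, 6] / [2] / [4] / [7]
  Insert 5 (step 8): P = [1, 2, 3, 5] / [4, 8] / [6] / [7];  Q = [1, 3, 5, 6] / [2, 8] / [4] / [7]
Final shape: (4, 2, 1, 1).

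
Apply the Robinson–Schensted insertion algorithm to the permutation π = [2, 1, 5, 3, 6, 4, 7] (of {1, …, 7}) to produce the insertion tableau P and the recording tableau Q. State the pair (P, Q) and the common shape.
P = [1, 3, 4, 7] / [2, 5, 6];  Q = [1, 3, 5, 7] / [2, 4, 6];  common shape = (4, 3)

Row-insert the values π_1, π_2, … into P one at a time, bumping the leftmost entry strictly greater than the inserted value down to the next row. The recording tableau Q records, in position (i, j), the step at which that cell was added to P.
  Insert 2 (step 1): P = [2];  Q = [1]
  Insert 1 (step 2): P = [1] / [2];  Q = [1] / [2]
  Insert 5 (step 3): P = [1, 5] / [2];  Q = [1, 3] / [2]
  Insert 3 (step 4): P = [1, 3] / [2, 5];  Q = [1, 3] / [2, 4]
  Insert 6 (step 5): P = [1, 3, 6] / [2, 5];  Q = [1, 3, 5] / [2, 4]
  Insert 4 (step 6): P = [1, 3, 4] / [2, 5, 6];  Q = [1, 3, 5] / [2, 4, 6]
  Insert 7 (step 7): P = [1, 3, 4, 7] / [2, 5, 6];  Q = [1, 3, 5, 7] / [2, 4, 6]
Final shape: (4, 3).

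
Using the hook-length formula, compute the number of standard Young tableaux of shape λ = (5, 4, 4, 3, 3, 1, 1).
# SYT of shape (5, 4, 4, 3, 3, 1, 1) = 333316620

Hook-length formula: f^λ = n! / Π hook(c), product over all cells c of the Young diagram. For λ = (5, 4, 4, 3, 3, 1, 1), n = 21 boxes. Hook lengths by row (left-to-right, top-to-bottom): [11, 8, 7, 4, 1]; [9, 6, 5, 2]; [8, 5, 4, 1]; [6, 3, 2]; [5, 2, 1]; [2]; [1]. Product of hooks = 153280512000. So f^λ = 21! / 153280512000 = 51090942171709440000 / 153280512000 = 333316620.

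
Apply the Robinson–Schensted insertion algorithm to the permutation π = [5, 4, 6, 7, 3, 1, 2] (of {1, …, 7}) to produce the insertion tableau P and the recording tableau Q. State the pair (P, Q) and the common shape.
P = [1, 2, 7] / [3, 6] / [4] / [5];  Q = [1, 3, 4] / [2, 7] / [5] / [6];  common shape = (3, 2, 1, 1)

Row-insert the values π_1, π_2, … into P one at a time, bumping the leftmost entry strictly greater than the inserted value down to the next row. The recording tableau Q records, in position (i, j), the step at which that cell was added to P.
  Insert 5 (step 1): P = [5];  Q = [1]
  Insert 4 (step 2): P = [4] / [5];  Q = [1] / [2]
  Insert 6 (step 3): P = [4, 6] / [5];  Q = [1, 3] / [2]
  Insert 7 (step 4): P = [4, 6, 7] / [5];  Q = [1, 3, 4] / [2]
  Insert 3 (step 5): P = [3, 6, 7] / [4] / [5];  Q = [1, 3, 4] / [2] / [5]
  Insert 1 (step 6): P = [1, 6, 7] / [3] / [4] / [5];  Q = [1, 3, 4] / [2] / [5] / [6]
  Insert 2 (step 7): P = [1, 2, 7] / [3, 6] / [4] / [5];  Q = [1, 3, 4] / [2, 7] / [5] / [6]
Final shape: (3, 2, 1, 1).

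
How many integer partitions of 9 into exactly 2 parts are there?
p(9, 2 parts) = 4

Partitions of n into exactly k parts ↔ partitions of n − k into at most k parts (subtract 1 from each part). For n = 9, k = 2, the partitions are: 8+1, 7+2, 6+3, 5+4. Count = 4.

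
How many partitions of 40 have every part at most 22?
p(40, parts ≤ 22) = 36126

Use the recurrence p(n, m) = p(n, m−1) + p(n−m, m): either the largest part is < m (count p(n, m−1)) or the largest part is exactly m (remove one copy of m, count p(n−m, m)). With p(0, ·) = 1 this gives p(40, parts ≤ 22) = 36126. (By conjugating Young diagrams, this also counts partitions of 40 into at most 22 parts.)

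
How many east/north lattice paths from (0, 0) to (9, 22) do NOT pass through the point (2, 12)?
Number of paths = 18390307

Total paths from (0, 0) to (9, 22): C(31, 9) = 20160075. Paths through (2, 12): (paths (0, 0) → (2, 12)) × (paths (2, 12) → (9, 22)) = C(14, 2) · C(17, 7) = 91 · 19448 = 1769768. Avoidance count = 20160075 − 1769768 = 18390307.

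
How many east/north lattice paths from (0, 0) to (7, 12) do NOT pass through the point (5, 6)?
Number of paths = 37452

Total paths from (0, 0) to (7, 12): C(19, 7) = 50388. Paths through (5, 6): (paths (0, 0) → (5, 6)) × (paths (5, 6) → (7, 12)) = C(11, 5) · C(8, 2) = 462 · 28 = 12936. Avoidance count = 50388 − 12936 = 37452.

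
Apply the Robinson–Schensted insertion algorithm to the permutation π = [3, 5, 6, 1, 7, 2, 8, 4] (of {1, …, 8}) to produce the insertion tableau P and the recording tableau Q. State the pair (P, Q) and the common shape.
P = [1, 2, 4, 7, 8] / [3, 5, 6];  Q = [1, 2, 3, 5, 7] / [4, 6, 8];  common shape = (5, 3)

Row-insert the values π_1, π_2, … into P one at a time, bumping the leftmost entry strictly greater than the inserted value down to the next row. The recording tableau Q records, in position (i, j), the step at which that cell was added to P.
  Insert 3 (step 1): P = [3];  Q = [1]
  Insert 5 (step 2): P = [3, 5];  Q = [1, 2]
  Insert 6 (step 3): P = [3, 5, 6];  Q = [1, 2, 3]
  Insert 1 (step 4): P = [1, 5, 6] / [3];  Q = [1, 2, 3] / [4]
  Insert 7 (step 5): P = [1, 5, 6, 7] / [3];  Q = [1, 2, 3, 5] / [4]
  Insert 2 (step 6): P = [1, 2, 6, 7] / [3, 5];  Q = [1, 2, 3, 5] / [4, 6]
  Insert 8 (step 7): P = [1, 2, 6, 7, 8] / [3, 5];  Q = [1, 2, 3, 5, 7] / [4, 6]
  Insert 4 (step 8): P = [1, 2, 4, 7, 8] / [3, 5, 6];  Q = [1, 2, 3, 5, 7] / [4, 6, 8]
Final shape: (5, 3).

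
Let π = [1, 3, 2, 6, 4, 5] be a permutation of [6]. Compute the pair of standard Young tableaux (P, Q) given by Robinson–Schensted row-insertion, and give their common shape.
P = [1, 2, 4, 5] / [3, 6];  Q = [1, 2, 4, 6] / [3, 5];  common shape = (4, 2)

Row-insert the values π_1, π_2, … into P one at a time, bumping the leftmost entry strictly greater than the inserted value down to the next row. The recording tableau Q records, in position (i, j), the step at which that cell was added to P.
  Insert 1 (step 1): P = [1];  Q = [1]
  Insert 3 (step 2): P = [1, 3];  Q = [1, 2]
  Insert 2 (step 3): P = [1, 2] / [3];  Q = [1, 2] / [3]
  Insert 6 (step 4): P = [1, 2, 6] / [3];  Q = [1, 2, 4] / [3]
  Insert 4 (step 5): P = [1, 2, 4] / [3, 6];  Q = [1, 2, 4] / [3, 5]
  Insert 5 (step 6): P = [1, 2, 4, 5] / [3, 6];  Q = [1, 2, 4, 6] / [3, 5]
Final shape: (4, 2).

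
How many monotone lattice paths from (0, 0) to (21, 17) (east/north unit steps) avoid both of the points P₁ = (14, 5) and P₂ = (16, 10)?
Number of paths = 24181734492

Inclusion–exclusion. Total paths: C(38, 21) = 28781143380. Through P₁: C(19, 14)·C(19, 7) = 585911664. Through P₂: C(26, 16)·C(12, 5) = 4206894120. Since P₁ is strictly southwest of P₂, a monotone path through both must visit P₁ then P₂; paths through both = C(19, 14)·C(7, 2)·C(12, 5) = 193396896. Avoid both = 28781143380 − 585911664 − 4206894120 + 193396896 = 24181734492.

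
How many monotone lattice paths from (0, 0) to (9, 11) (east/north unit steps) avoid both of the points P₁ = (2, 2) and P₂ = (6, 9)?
Number of paths = 69070

Inclusion–exclusion. Total paths: C(20, 9) = 167960. Through P₁: C(4, 2)·C(16, 7) = 68640. Through P₂: C(15, 6)·C(5, 3) = 50050. Since P₁ is strictly southwest of P₂, a monotone path through both must visit P₁ then P₂; paths through both = C(4, 2)·C(11, 4)·C(5, 3) = 19800. Avoid both = 167960 − 68640 − 50050 + 19800 = 69070.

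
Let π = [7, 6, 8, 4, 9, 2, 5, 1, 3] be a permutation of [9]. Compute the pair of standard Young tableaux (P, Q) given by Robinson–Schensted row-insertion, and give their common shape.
P = [1, 3, 9] / [2, 5] / [4, 8] / [6] / [7];  Q = [1, 3, 5] / [2, 7] / [4, 9] / [6] / [8];  common shape = (3, 2, 2, 1, 1)

Row-insert the values π_1, π_2, … into P one at a time, bumping the leftmost entry strictly greater than the inserted value down to the next row. The recording tableau Q records, in position (i, j), the step at which that cell was added to P.
  Insert 7 (step 1): P = [7];  Q = [1]
  Insert 6 (step 2): P = [6] / [7];  Q = [1] / [2]
  Insert 8 (step 3): P = [6, 8] / [7];  Q = [1, 3] / [2]
  Insert 4 (step 4): P = [4, 8] / [6] / [7];  Q = [1, 3] / [2] / [4]
  Insert 9 (step 5): P = [4, 8, 9] / [6] / [7];  Q = [1, 3, 5] / [2] / [4]
  Insert 2 (step 6): P = [2, 8, 9] / [4] / [6] / [7];  Q = [1, 3, 5] / [2] / [4] / [6]
  Insert 5 (step 7): P = [2, 5, 9] / [4, 8] / [6] / [7];  Q = [1, 3, 5] / [2, 7] / [4] / [6]
  Insert 1 (step 8): P = [1, 5, 9] / [2, 8] / [4] / [6] / [7];  Q = [1, 3, 5] / [2, 7] / [4] / [6] / [8]
  Insert 3 (step 9): P = [1, 3, 9] / [2, 5] / [4, 8] / [6] / [7];  Q = [1, 3, 5] / [2, 7] / [4, 9] / [6] / [8]
Final shape: (3, 2, 2, 1, 1).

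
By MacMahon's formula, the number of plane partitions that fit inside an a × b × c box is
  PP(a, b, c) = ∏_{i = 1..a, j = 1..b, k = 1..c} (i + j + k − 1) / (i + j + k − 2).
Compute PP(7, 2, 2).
PP(7, 2, 2) = 540

Evaluate the triple product over i = 1..7, j = 1..2, k = 1..2. The factors are (2/1) · (3/2) · (3/2) · (4/3) · (3/2) · (4/3) · (4/3) · (5/4) · … (28 factors total). The numerators and denominators telescope so the product is an integer; carrying out the multiplication exactly gives PP(7, 2, 2) = 540.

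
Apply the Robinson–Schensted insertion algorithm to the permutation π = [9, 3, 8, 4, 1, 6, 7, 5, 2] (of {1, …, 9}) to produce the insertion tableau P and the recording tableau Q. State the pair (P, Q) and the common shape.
P = [1, 2, 5, 7] / [3, 4] / [6] / [8] / [9];  Q = [1, 3, 6, 7] / [2, 8] / [4] / [5] / [9];  common shape = (4, 2, 1, 1, 1)

Row-insert the values π_1, π_2, … into P one at a time, bumping the leftmost entry strictly greater than the inserted value down to the next row. The recording tableau Q records, in position (i, j), the step at which that cell was added to P.
  Insert 9 (step 1): P = [9];  Q = [1]
  Insert 3 (step 2): P = [3] / [9];  Q = [1] / [2]
  Insert 8 (step 3): P = [3, 8] / [9];  Q = [1, 3] / [2]
  Insert 4 (step 4): P = [3, 4] / [8] / [9];  Q = [1, 3] / [2] / [4]
  Insert 1 (step 5): P = [1, 4] / [3] / [8] / [9];  Q = [1, 3] / [2] / [4] / [5]
  Insert 6 (step 6): P = [1, 4, 6] / [3] / [8] / [9];  Q = [1, 3, 6] / [2] / [4] / [5]
  Insert 7 (step 7): P = [1, 4, 6, 7] / [3] / [8] / [9];  Q = [1, 3, 6, 7] / [2] / [4] / [5]
  Insert 5 (step 8): P = [1, 4, 5, 7] / [3, 6] / [8] / [9];  Q = [1, 3, 6, 7] / [2, 8] / [4] / [5]
  Insert 2 (step 9): P = [1, 2, 5, 7] / [3, 4] / [6] / [8] / [9];  Q = [1, 3, 6, 7] / [2, 8] / [4] / [5] / [9]
Final shape: (4, 2, 1, 1, 1).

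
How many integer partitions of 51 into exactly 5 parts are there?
p(51, 5 parts) = 2818

Partitions of n into exactly k parts are in bijection with partitions of n − k into at most k parts (subtract 1 from each part). So p(51, exactly 5) = p(46, parts ≤ 5). Computing via the recurrence p(m, j) = p(m, j−1) + p(m−j, j) gives 2818.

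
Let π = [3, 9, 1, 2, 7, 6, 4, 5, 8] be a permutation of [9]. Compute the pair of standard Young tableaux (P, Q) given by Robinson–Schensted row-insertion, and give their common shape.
P = [1, 2, 4, 5, 8] / [3, 6] / [7] / [9];  Q = [1, 2, 5, 8, 9] / [3, 4] / [6] / [7];  common shape = (5, 2, 1, 1)

Row-insert the values π_1, π_2, … into P one at a time, bumping the leftmost entry strictly greater than the inserted value down to the next row. The recording tableau Q records, in position (i, j), the step at which that cell was added to P.
  Insert 3 (step 1): P = [3];  Q = [1]
  Insert 9 (step 2): P = [3, 9];  Q = [1, 2]
  Insert 1 (step 3): P = [1, 9] / [3];  Q = [1, 2] / [3]
  Insert 2 (step 4): P = [1, 2] / [3, 9];  Q = [1, 2] / [3, 4]
  Insert 7 (step 5): P = [1, 2, 7] / [3, 9];  Q = [1, 2, 5] / [3, 4]
  Insert 6 (step 6): P = [1, 2, 6] / [3, 7] / [9];  Q = [1, 2, 5] / [3, 4] / [6]
  Insert 4 (step 7): P = [1, 2, 4] / [3, 6] / [7] / [9];  Q = [1, 2, 5] / [3, 4] / [6] / [7]
  Insert 5 (step 8): P = [1, 2, 4, 5] / [3, 6] / [7] / [9];  Q = [1, 2, 5, 8] / [3, 4] / [6] / [7]
  Insert 8 (step 9): P = [1, 2, 4, 5, 8] / [3, 6] / [7] / [9];  Q = [1, 2, 5, 8, 9] / [3, 4] / [6] / [7]
Final shape: (5, 2, 1, 1).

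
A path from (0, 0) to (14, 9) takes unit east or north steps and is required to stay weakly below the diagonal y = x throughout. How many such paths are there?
Number of paths = 326876

By the reflection principle (André's argument), the number of monotone paths to (14, 9) with n ≤ m that never go above y = x is C(23, 14) − C(23, 15) = 817190 − 490314 = 326876.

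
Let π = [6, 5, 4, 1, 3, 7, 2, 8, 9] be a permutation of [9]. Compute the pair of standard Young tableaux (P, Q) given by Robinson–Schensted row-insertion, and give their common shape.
P = [1, 2, 7, 8, 9] / [3] / [4] / [5] / [6];  Q = [1, 5, 6, 8, 9] / [2] / [3] / [4] / [7];  common shape = (5, 1, 1, 1, 1)

Row-insert the values π_1, π_2, … into P one at a time, bumping the leftmost entry strictly greater than the inserted value down to the next row. The recording tableau Q records, in position (i, j), the step at which that cell was added to P.
  Insert 6 (step 1): P = [6];  Q = [1]
  Insert 5 (step 2): P = [5] / [6];  Q = [1] / [2]
  Insert 4 (step 3): P = [4] / [5] / [6];  Q = [1] / [2] / [3]
  Insert 1 (step 4): P = [1] / [4] / [5] / [6];  Q = [1] / [2] / [3] / [4]
  Insert 3 (step 5): P = [1, 3] / [4] / [5] / [6];  Q = [1, 5] / [2] / [3] / [4]
  Insert 7 (step 6): P = [1, 3, 7] / [4] / [5] / [6];  Q = [1, 5, 6] / [2] / [3] / [4]
  Insert 2 (step 7): P = [1, 2, 7] / [3] / [4] / [5] / [6];  Q = [1, 5, 6] / [2] / [3] / [4] / [7]
  Insert 8 (step 8): P = [1, 2, 7, 8] / [3] / [4] / [5] / [6];  Q = [1, 5, 6, 8] / [2] / [3] / [4] / [7]
  Insert 9 (step 9): P = [1, 2, 7, 8, 9] / [3] / [4] / [5] / [6];  Q = [1, 5, 6, 8, 9] / [2] / [3] / [4] / [7]
Final shape: (5, 1, 1, 1, 1).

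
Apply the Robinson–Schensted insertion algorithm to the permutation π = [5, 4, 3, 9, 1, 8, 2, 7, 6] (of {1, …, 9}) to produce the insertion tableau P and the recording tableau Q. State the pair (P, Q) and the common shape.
P = [1, 2, 6] / [3, 7] / [4, 8] / [5, 9];  Q = [1, 4, 8] / [2, 6] / [3, 7] / [5, 9];  common shape = (3, 2, 2, 2)

Row-insert the values π_1, π_2, … into P one at a time, bumping the leftmost entry strictly greater than the inserted value down to the next row. The recording tableau Q records, in position (i, j), the step at which that cell was added to P.
  Insert 5 (step 1): P = [5];  Q = [1]
  Insert 4 (step 2): P = [4] / [5];  Q = [1] / [2]
  Insert 3 (step 3): P = [3] / [4] / [5];  Q = [1] / [2] / [3]
  Insert 9 (step 4): P = [3, 9] / [4] / [5];  Q = [1, 4] / [2] / [3]
  Insert 1 (step 5): P = [1, 9] / [3] / [4] / [5];  Q = [1, 4] / [2] / [3] / [5]
  Insert 8 (step 6): P = [1, 8] / [3, 9] / [4] / [5];  Q = [1, 4] / [2, 6] / [3] / [5]
  Insert 2 (step 7): P = [1, 2] / [3, 8] / [4, 9] / [5];  Q = [1, 4] / [2, 6] / [3, 7] / [5]
  Insert 7 (step 8): P = [1, 2, 7] / [3, 8] / [4, 9] / [5];  Q = [1, 4, 8] / [2, 6] / [3, 7] / [5]
  Insert 6 (step 9): P = [1, 2, 6] / [3, 7] / [4, 8] / [5, 9];  Q = [1, 4, 8] / [2, 6] / [3, 7] / [5, 9]
Final shape: (3, 2, 2, 2).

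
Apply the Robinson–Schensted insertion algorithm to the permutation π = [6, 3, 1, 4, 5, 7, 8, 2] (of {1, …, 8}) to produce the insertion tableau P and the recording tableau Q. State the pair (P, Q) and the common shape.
P = [1, 2, 5, 7, 8] / [3, 4] / [6];  Q = [1, 4, 5, 6, 7] / [2, 8] / [3];  common shape = (5, 2, 1)

Row-insert the values π_1, π_2, … into P one at a time, bumping the leftmost entry strictly greater than the inserted value down to the next row. The recording tableau Q records, in position (i, j), the step at which that cell was added to P.
  Insert 6 (step 1): P = [6];  Q = [1]
  Insert 3 (step 2): P = [3] / [6];  Q = [1] / [2]
  Insert 1 (step 3): P = [1] / [3] / [6];  Q = [1] / [2] / [3]
  Insert 4 (step 4): P = [1, 4] / [3] / [6];  Q = [1, 4] / [2] / [3]
  Insert 5 (step 5): P = [1, 4, 5] / [3] / [6];  Q = [1, 4, 5] / [2] / [3]
  Insert 7 (step 6): P = [1, 4, 5, 7] / [3] / [6];  Q = [1, 4, 5, 6] / [2] / [3]
  Insert 8 (step 7): P = [1, 4, 5, 7, 8] / [3] / [6];  Q = [1, 4, 5, 6, 7] / [2] / [3]
  Insert 2 (step 8): P = [1, 2, 5, 7, 8] / [3, 4] / [6];  Q = [1, 4, 5, 6, 7] / [2, 8] / [3]
Final shape: (5, 2, 1).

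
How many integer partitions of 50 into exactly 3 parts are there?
p(50, 3 parts) = 208

Partitions of n into exactly k parts are in bijection with partitions of n − k into at most k parts (subtract 1 from each part). So p(50, exactly 3) = p(47, parts ≤ 3). Computing via the recurrence p(m, j) = p(m, j−1) + p(m−j, j) gives 208.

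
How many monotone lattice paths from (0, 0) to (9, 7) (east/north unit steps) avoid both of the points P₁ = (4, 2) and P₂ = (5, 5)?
Number of paths = 4780

Inclusion–exclusion. Total paths: C(16, 9) = 11440. Through P₁: C(6, 4)·C(10, 5) = 3780. Through P₂: C(10, 5)·C(6, 4) = 3780. Since P₁ is strictly southwest of P₂, a monotone path through both must visit P₁ then P₂; paths through both = C(6, 4)·C(4, 1)·C(6, 4) = 900. Avoid both = 11440 − 3780 − 3780 + 900 = 4780.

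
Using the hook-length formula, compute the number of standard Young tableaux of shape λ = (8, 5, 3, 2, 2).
# SYT of shape (8, 5, 3, 2, 2) = 119041650

Hook-length formula: f^λ = n! / Π hook(c), product over all cells c of the Young diagram. For λ = (8, 5, 3, 2, 2), n = 20 boxes. Hook lengths by row (left-to-right, top-to-bottom): [12, 11, 8, 6, 5, 3, 2, 1]; [8, 7, 4, 2, 1]; [5, 4, 1]; [3, 2]; [2, 1]. Product of hooks = 20437401600. So f^λ = 20! / 20437401600 = 2432902008176640000 / 20437401600 = 119041650.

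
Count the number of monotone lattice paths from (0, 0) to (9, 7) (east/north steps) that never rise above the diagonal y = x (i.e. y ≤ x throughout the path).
Number of paths = 3432

By the reflection principle (André's argument), the number of monotone paths to (9, 7) with n ≤ m that never go above y = x is C(16, 9) − C(16, 10) = 11440 − 8008 = 3432.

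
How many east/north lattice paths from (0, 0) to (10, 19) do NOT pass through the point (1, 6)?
Number of paths = 16548070

Total paths from (0, 0) to (10, 19): C(29, 10) = 20030010. Paths through (1, 6): (paths (0, 0) → (1, 6)) × (paths (1, 6) → (10, 19)) = C(7, 1) · C(22, 9) = 7 · 497420 = 3481940. Avoidance count = 20030010 − 3481940 = 16548070.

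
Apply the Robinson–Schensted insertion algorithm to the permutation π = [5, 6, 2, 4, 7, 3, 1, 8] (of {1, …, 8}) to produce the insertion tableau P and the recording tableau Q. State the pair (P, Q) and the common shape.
P = [1, 3, 7, 8] / [2, 6] / [4] / [5];  Q = [1, 2, 5, 8] / [3, 4] / [6] / [7];  common shape = (4, 2, 1, 1)

Row-insert the values π_1, π_2, … into P one at a time, bumping the leftmost entry strictly greater than the inserted value down to the next row. The recording tableau Q records, in position (i, j), the step at which that cell was added to P.
  Insert 5 (step 1): P = [5];  Q = [1]
  Insert 6 (step 2): P = [5, 6];  Q = [1, 2]
  Insert 2 (step 3): P = [2, 6] / [5];  Q = [1, 2] / [3]
  Insert 4 (step 4): P = [2, 4] / [5, 6];  Q = [1, 2] / [3, 4]
  Insert 7 (step 5): P = [2, 4, 7] / [5, 6];  Q = [1, 2, 5] / [3, 4]
  Insert 3 (step 6): P = [2, 3, 7] / [4, 6] / [5];  Q = [1, 2, 5] / [3, 4] / [6]
  Insert 1 (step 7): P = [1, 3, 7] / [2, 6] / [4] / [5];  Q = [1, 2, 5] / [3, 4] / [6] / [7]
  Insert 8 (step 8): P = [1, 3, 7, 8] / [2, 6] / [4] / [5];  Q = [1, 2, 5, 8] / [3, 4] / [6] / [7]
Final shape: (4, 2, 1, 1).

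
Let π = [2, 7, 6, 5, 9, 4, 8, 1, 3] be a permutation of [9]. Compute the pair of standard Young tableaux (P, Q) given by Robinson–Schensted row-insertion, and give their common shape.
P = [1, 3, 8] / [2, 4] / [5, 9] / [6] / [7];  Q = [1, 2, 5] / [3, 7] / [4, 9] / [6] / [8];  common shape = (3, 2, 2, 1, 1)

Row-insert the values π_1, π_2, … into P one at a time, bumping the leftmost entry strictly greater than the inserted value down to the next row. The recording tableau Q records, in position (i, j), the step at which that cell was added to P.
  Insert 2 (step 1): P = [2];  Q = [1]
  Insert 7 (step 2): P = [2, 7];  Q = [1, 2]
  Insert 6 (step 3): P = [2, 6] / [7];  Q = [1, 2] / [3]
  Insert 5 (step 4): P = [2, 5] / [6] / [7];  Q = [1, 2] / [3] / [4]
  Insert 9 (step 5): P = [2, 5, 9] / [6] / [7];  Q = [1, 2, 5] / [3] / [4]
  Insert 4 (step 6): P = [2, 4, 9] / [5] / [6] / [7];  Q = [1, 2, 5] / [3] / [4] / [6]
  Insert 8 (step 7): P = [2, 4, 8] / [5, 9] / [6] / [7];  Q = [1, 2, 5] / [3, 7] / [4] / [6]
  Insert 1 (step 8): P = [1, 4, 8] / [2, 9] / [5] / [6] / [7];  Q = [1, 2, 5] / [3, 7] / [4] / [6] / [8]
  Insert 3 (step 9): P = [1, 3, 8] / [2, 4] / [5, 9] / [6] / [7];  Q = [1, 2, 5] / [3, 7] / [4, 9] / [6] / [8]
Final shape: (3, 2, 2, 1, 1).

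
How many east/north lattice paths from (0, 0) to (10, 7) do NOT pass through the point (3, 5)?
Number of paths = 17432

Total paths from (0, 0) to (10, 7): C(17, 10) = 19448. Paths through (3, 5): (paths (0, 0) → (3, 5)) × (paths (3, 5) → (10, 7)) = C(8, 3) · C(9, 7) = 56 · 36 = 2016. Avoidance count = 19448 − 2016 = 17432.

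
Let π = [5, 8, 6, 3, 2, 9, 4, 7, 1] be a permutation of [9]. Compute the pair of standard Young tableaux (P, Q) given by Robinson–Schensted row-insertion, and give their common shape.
P = [1, 4, 7] / [2, 6, 9] / [3] / [5] / [8];  Q = [1, 2, 6] / [3, 7, 8] / [4] / [5] / [9];  common shape = (3, 3, 1, 1, 1)

Row-insert the values π_1, π_2, … into P one at a time, bumping the leftmost entry strictly greater than the inserted value down to the next row. The recording tableau Q records, in position (i, j), the step at which that cell was added to P.
  Insert 5 (step 1): P = [5];  Q = [1]
  Insert 8 (step 2): P = [5, 8];  Q = [1, 2]
  Insert 6 (step 3): P = [5, 6] / [8];  Q = [1, 2] / [3]
  Insert 3 (step 4): P = [3, 6] / [5] / [8];  Q = [1, 2] / [3] / [4]
  Insert 2 (step 5): P = [2, 6] / [3] / [5] / [8];  Q = [1, 2] / [3] / [4] / [5]
  Insert 9 (step 6): P = [2, 6, 9] / [3] / [5] / [8];  Q = [1, 2, 6] / [3] / [4] / [5]
  Insert 4 (step 7): P = [2, 4, 9] / [3, 6] / [5] / [8];  Q = [1, 2, 6] / [3, 7] / [4] / [5]
  Insert 7 (step 8): P = [2, 4, 7] / [3, 6, 9] / [5] / [8];  Q = [1, 2, 6] / [3, 7, 8] / [4] / [5]
  Insert 1 (step 9): P = [1, 4, 7] / [2, 6, 9] / [3] / [5] / [8];  Q = [1, 2, 6] / [3, 7, 8] / [4] / [5] / [9]
Final shape: (3, 3, 1, 1, 1).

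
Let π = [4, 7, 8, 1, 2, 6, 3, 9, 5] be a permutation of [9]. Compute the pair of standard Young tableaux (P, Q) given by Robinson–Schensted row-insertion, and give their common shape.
P = [1, 2, 3, 5] / [4, 6, 8, 9] / [7];  Q = [1, 2, 3, 8] / [4, 5, 6, 9] / [7];  common shape = (4, 4, 1)

Row-insert the values π_1, π_2, … into P one at a time, bumping the leftmost entry strictly greater than the inserted value down to the next row. The recording tableau Q records, in position (i, j), the step at which that cell was added to P.
  Insert 4 (step 1): P = [4];  Q = [1]
  Insert 7 (step 2): P = [4, 7];  Q = [1, 2]
  Insert 8 (step 3): P = [4, 7, 8];  Q = [1, 2, 3]
  Insert 1 (step 4): P = [1, 7, 8] / [4];  Q = [1, 2, 3] / [4]
  Insert 2 (step 5): P = [1, 2, 8] / [4, 7];  Q = [1, 2, 3] / [4, 5]
  Insert 6 (step 6): P = [1, 2, 6] / [4, 7, 8];  Q = [1, 2, 3] / [4, 5, 6]
  Insert 3 (step 7): P = [1, 2, 3] / [4, 6, 8] / [7];  Q = [1, 2, 3] / [4, 5, 6] / [7]
  Insert 9 (step 8): P = [1, 2, 3, 9] / [4, 6, 8] / [7];  Q = [1, 2, 3, 8] / [4, 5, 6] / [7]
  Insert 5 (step 9): P = [1, 2, 3, 5] / [4, 6, 8, 9] / [7];  Q = [1, 2, 3, 8] / [4, 5, 6, 9] / [7]
Final shape: (4, 4, 1).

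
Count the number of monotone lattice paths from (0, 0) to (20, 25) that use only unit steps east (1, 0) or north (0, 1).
Number of paths = 3169870830126

A monotone lattice path from (0, 0) to (20, 25) consists of 20 east steps and 25 north steps in some order, so it is determined by which 20 of the 45 steps are east. The count is C(45, 20) = 3169870830126.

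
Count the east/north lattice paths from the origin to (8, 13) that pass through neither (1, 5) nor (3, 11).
Number of paths = 160764

Inclusion–exclusion. Total paths: C(21, 8) = 203490. Through P₁: C(6, 1)·C(15, 7) = 38610. Through P₂: C(14, 3)·C(7, 5) = 7644. Since P₁ is strictly southwest of P₂, a monotone path through both must visit P₁ then P₂; paths through both = C(6, 1)·C(8, 2)·C(7, 5) = 3528. Avoid both = 203490 − 38610 − 7644 + 3528 = 160764.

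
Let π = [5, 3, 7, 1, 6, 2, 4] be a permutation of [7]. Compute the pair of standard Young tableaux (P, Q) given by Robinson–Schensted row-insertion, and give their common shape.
P = [1, 2, 4] / [3, 6] / [5, 7];  Q = [1, 3, 7] / [2, 5] / [4, 6];  common shape = (3, 2, 2)

Row-insert the values π_1, π_2, … into P one at a time, bumping the leftmost entry strictly greater than the inserted value down to the next row. The recording tableau Q records, in position (i, j), the step at which that cell was added to P.
  Insert 5 (step 1): P = [5];  Q = [1]
  Insert 3 (step 2): P = [3] / [5];  Q = [1] / [2]
  Insert 7 (step 3): P = [3, 7] / [5];  Q = [1, 3] / [2]
  Insert 1 (step 4): P = [1, 7] / [3] / [5];  Q = [1, 3] / [2] / [4]
  Insert 6 (step 5): P = [1, 6] / [3, 7] / [5];  Q = [1, 3] / [2, 5] / [4]
  Insert 2 (step 6): P = [1, 2] / [3, 6] / [5, 7];  Q = [1, 3] / [2, 5] / [4, 6]
  Insert 4 (step 7): P = [1, 2, 4] / [3, 6] / [5, 7];  Q = [1, 3, 7] / [2, 5] / [4, 6]
Final shape: (3, 2, 2).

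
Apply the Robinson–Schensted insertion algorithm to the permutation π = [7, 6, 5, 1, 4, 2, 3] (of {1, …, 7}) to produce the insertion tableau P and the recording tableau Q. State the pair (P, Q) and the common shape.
P = [1, 2, 3] / [4] / [5] / [6] / [7];  Q = [1, 5, 7] / [2] / [3] / [4] / [6];  common shape = (3, 1, 1, 1, 1)

Row-insert the values π_1, π_2, … into P one at a time, bumping the leftmost entry strictly greater than the inserted value down to the next row. The recording tableau Q records, in position (i, j), the step at which that cell was added to P.
  Insert 7 (step 1): P = [7];  Q = [1]
  Insert 6 (step 2): P = [6] / [7];  Q = [1] / [2]
  Insert 5 (step 3): P = [5] / [6] / [7];  Q = [1] / [2] / [3]
  Insert 1 (step 4): P = [1] / [5] / [6] / [7];  Q = [1] / [2] / [3] / [4]
  Insert 4 (step 5): P = [1, 4] / [5] / [6] / [7];  Q = [1, 5] / [2] / [3] / [4]
  Insert 2 (step 6): P = [1, 2] / [4] / [5] / [6] / [7];  Q = [1, 5] / [2] / [3] / [4] / [6]
  Insert 3 (step 7): P = [1, 2, 3] / [4] / [5] / [6] / [7];  Q = [1, 5, 7] / [2] / [3] / [4] / [6]
Final shape: (3, 1, 1, 1, 1).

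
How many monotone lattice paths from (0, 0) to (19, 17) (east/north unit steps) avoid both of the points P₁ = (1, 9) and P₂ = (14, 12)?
Number of paths = 6149544650

Inclusion–exclusion. Total paths: C(36, 19) = 8597496600. Through P₁: C(10, 1)·C(26, 18) = 15622750. Through P₂: C(26, 14)·C(10, 5) = 2433740400. Since P₁ is strictly southwest of P₂, a monotone path through both must visit P₁ then P₂; paths through both = C(10, 1)·C(16, 13)·C(10, 5) = 1411200. Avoid both = 8597496600 − 15622750 − 2433740400 + 1411200 = 6149544650.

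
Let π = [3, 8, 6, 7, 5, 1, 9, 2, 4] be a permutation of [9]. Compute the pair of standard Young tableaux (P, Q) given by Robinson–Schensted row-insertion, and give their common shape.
P = [1, 2, 4, 9] / [3, 5, 7] / [6] / [8];  Q = [1, 2, 4, 7] / [3, 8, 9] / [5] / [6];  common shape = (4, 3, 1, 1)

Row-insert the values π_1, π_2, … into P one at a time, bumping the leftmost entry strictly greater than the inserted value down to the next row. The recording tableau Q records, in position (i, j), the step at which that cell was added to P.
  Insert 3 (step 1): P = [3];  Q = [1]
  Insert 8 (step 2): P = [3, 8];  Q = [1, 2]
  Insert 6 (step 3): P = [3, 6] / [8];  Q = [1, 2] / [3]
  Insert 7 (step 4): P = [3, 6, 7] / [8];  Q = [1, 2, 4] / [3]
  Insert 5 (step 5): P = [3, 5, 7] / [6] / [8];  Q = [1, 2, 4] / [3] / [5]
  Insert 1 (step 6): P = [1, 5, 7] / [3] / [6] / [8];  Q = [1, 2, 4] / [3] / [5] / [6]
  Insert 9 (step 7): P = [1, 5, 7, 9] / [3] / [6] / [8];  Q = [1, 2, 4, 7] / [3] / [5] / [6]
  Insert 2 (step 8): P = [1, 2, 7, 9] / [3, 5] / [6] / [8];  Q = [1, 2, 4, 7] / [3, 8] / [5] / [6]
  Insert 4 (step 9): P = [1, 2, 4, 9] / [3, 5, 7] / [6] / [8];  Q = [1, 2, 4, 7] / [3, 8, 9] / [5] / [6]
Final shape: (4, 3, 1, 1).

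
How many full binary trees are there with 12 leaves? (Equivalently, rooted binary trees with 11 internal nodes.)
C_11 = 58786

These full binary trees are counted by the Catalan number C_n = (1/(n + 1)) · C(2n, n). For n = 11: C_11 = (1/12) · C(22, 11) = 705432/12 = 58786.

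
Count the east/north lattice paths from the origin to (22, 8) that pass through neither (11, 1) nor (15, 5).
Number of paths = 3711357

Inclusion–exclusion. Total paths: C(30, 22) = 5852925. Through P₁: C(12, 11)·C(18, 11) = 381888. Through P₂: C(20, 15)·C(10, 7) = 1860480. Since P₁ is strictly southwest of P₂, a monotone path through both must visit P₁ then P₂; paths through both = C(12, 11)·C(8, 4)·C(10, 7) = 100800. Avoid both = 5852925 − 381888 − 1860480 + 100800 = 3711357.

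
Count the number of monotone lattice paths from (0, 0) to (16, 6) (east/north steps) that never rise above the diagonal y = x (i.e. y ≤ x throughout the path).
Number of paths = 48279

By the reflection principle (André's argument), the number of monotone paths to (16, 6) with n ≤ m that never go above y = x is C(22, 16) − C(22, 17) = 74613 − 26334 = 48279.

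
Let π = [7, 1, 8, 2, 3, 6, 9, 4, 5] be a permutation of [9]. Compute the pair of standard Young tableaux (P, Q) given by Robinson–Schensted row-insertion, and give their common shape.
P = [1, 2, 3, 4, 5] / [6, 8, 9] / [7];  Q = [1, 3, 5, 6, 7] / [2, 4, 9] / [8];  common shape = (5, 3, 1)

Row-insert the values π_1, π_2, … into P one at a time, bumping the leftmost entry strictly greater than the inserted value down to the next row. The recording tableau Q records, in position (i, j), the step at which that cell was added to P.
  Insert 7 (step 1): P = [7];  Q = [1]
  Insert 1 (step 2): P = [1] / [7];  Q = [1] / [2]
  Insert 8 (step 3): P = [1, 8] / [7];  Q = [1, 3] / [2]
  Insert 2 (step 4): P = [1, 2] / [7, 8];  Q = [1, 3] / [2, 4]
  Insert 3 (step 5): P = [1, 2, 3] / [7, 8];  Q = [1, 3, 5] / [2, 4]
  Insert 6 (step 6): P = [1, 2, 3, 6] / [7, 8];  Q = [1, 3, 5, 6] / [2, 4]
  Insert 9 (step 7): P = [1, 2, 3, 6, 9] / [7, 8];  Q = [1, 3, 5, 6, 7] / [2, 4]
  Insert 4 (step 8): P = [1, 2, 3, 4, 9] / [6, 8] / [7];  Q = [1, 3, 5, 6, 7] / [2, 4] / [8]
  Insert 5 (step 9): P = [1, 2, 3, 4, 5] / [6, 8, 9] / [7];  Q = [1, 3, 5, 6, 7] / [2, 4, 9] / [8]
Final shape: (5, 3, 1).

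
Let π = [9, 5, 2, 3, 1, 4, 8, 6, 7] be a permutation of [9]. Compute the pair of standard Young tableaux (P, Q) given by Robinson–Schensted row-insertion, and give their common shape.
P = [1, 3, 4, 6, 7] / [2, 8] / [5] / [9];  Q = [1, 4, 6, 7, 9] / [2, 8] / [3] / [5];  common shape = (5, 2, 1, 1)

Row-insert the values π_1, π_2, … into P one at a time, bumping the leftmost entry strictly greater than the inserted value down to the next row. The recording tableau Q records, in position (i, j), the step at which that cell was added to P.
  Insert 9 (step 1): P = [9];  Q = [1]
  Insert 5 (step 2): P = [5] / [9];  Q = [1] / [2]
  Insert 2 (step 3): P = [2] / [5] / [9];  Q = [1] / [2] / [3]
  Insert 3 (step 4): P = [2, 3] / [5] / [9];  Q = [1, 4] / [2] / [3]
  Insert 1 (step 5): P = [1, 3] / [2] / [5] / [9];  Q = [1, 4] / [2] / [3] / [5]
  Insert 4 (step 6): P = [1, 3, 4] / [2] / [5] / [9];  Q = [1, 4, 6] / [2] / [3] / [5]
  Insert 8 (step 7): P = [1, 3, 4, 8] / [2] / [5] / [9];  Q = [1, 4, 6, 7] / [2] / [3] / [5]
  Insert 6 (step 8): P = [1, 3, 4, 6] / [2, 8] / [5] / [9];  Q = [1, 4, 6, 7] / [2, 8] / [3] / [5]
  Insert 7 (step 9): P = [1, 3, 4, 6, 7] / [2, 8] / [5] / [9];  Q = [1, 4, 6, 7, 9] / [2, 8] / [3] / [5]
Final shape: (5, 2, 1, 1).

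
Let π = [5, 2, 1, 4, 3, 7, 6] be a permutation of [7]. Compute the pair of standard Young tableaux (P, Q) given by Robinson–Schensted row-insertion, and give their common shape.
P = [1, 3, 6] / [2, 4, 7] / [5];  Q = [1, 4, 6] / [2, 5, 7] / [3];  common shape = (3, 3, 1)

Row-insert the values π_1, π_2, … into P one at a time, bumping the leftmost entry strictly greater than the inserted value down to the next row. The recording tableau Q records, in position (i, j), the step at which that cell was added to P.
  Insert 5 (step 1): P = [5];  Q = [1]
  Insert 2 (step 2): P = [2] / [5];  Q = [1] / [2]
  Insert 1 (step 3): P = [1] / [2] / [5];  Q = [1] / [2] / [3]
  Insert 4 (step 4): P = [1, 4] / [2] / [5];  Q = [1, 4] / [2] / [3]
  Insert 3 (step 5): P = [1, 3] / [2, 4] / [5];  Q = [1, 4] / [2, 5] / [3]
  Insert 7 (step 6): P = [1, 3, 7] / [2, 4] / [5];  Q = [1, 4, 6] / [2, 5] / [3]
  Insert 6 (step 7): P = [1, 3, 6] / [2, 4, 7] / [5];  Q = [1, 4, 6] / [2, 5, 7] / [3]
Final shape: (3, 3, 1).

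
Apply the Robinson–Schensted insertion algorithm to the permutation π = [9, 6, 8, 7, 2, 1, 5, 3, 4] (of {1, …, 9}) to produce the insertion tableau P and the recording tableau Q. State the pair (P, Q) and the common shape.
P = [1, 3, 4] / [2, 5] / [6, 7] / [8] / [9];  Q = [1, 3, 9] / [2, 7] / [4, 8] / [5] / [6];  common shape = (3, 2, 2, 1, 1)

Row-insert the values π_1, π_2, … into P one at a time, bumping the leftmost entry strictly greater than the inserted value down to the next row. The recording tableau Q records, in position (i, j), the step at which that cell was added to P.
  Insert 9 (step 1): P = [9];  Q = [1]
  Insert 6 (step 2): P = [6] / [9];  Q = [1] / [2]
  Insert 8 (step 3): P = [6, 8] / [9];  Q = [1, 3] / [2]
  Insert 7 (step 4): P = [6, 7] / [8] / [9];  Q = [1, 3] / [2] / [4]
  Insert 2 (step 5): P = [2, 7] / [6] / [8] / [9];  Q = [1, 3] / [2] / [4] / [5]
  Insert 1 (step 6): P = [1, 7] / [2] / [6] / [8] / [9];  Q = [1, 3] / [2] / [4] / [5] / [6]
  Insert 5 (step 7): P = [1, 5] / [2, 7] / [6] / [8] / [9];  Q = [1, 3] / [2, 7] / [4] / [5] / [6]
  Insert 3 (step 8): P = [1, 3] / [2, 5] / [6, 7] / [8] / [9];  Q = [1, 3] / [2, 7] / [4, 8] / [5] / [6]
  Insert 4 (step 9): P = [1, 3, 4] / [2, 5] / [6, 7] / [8] / [9];  Q = [1, 3, 9] / [2, 7] / [4, 8] / [5] / [6]
Final shape: (3, 2, 2, 1, 1).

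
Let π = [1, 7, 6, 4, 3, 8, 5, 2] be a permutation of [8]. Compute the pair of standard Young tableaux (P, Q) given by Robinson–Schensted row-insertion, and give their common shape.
P = [1, 2, 5] / [3, 8] / [4] / [6] / [7];  Q = [1, 2, 6] / [3, 7] / [4] / [5] / [8];  common shape = (3, 2, 1, 1, 1)

Row-insert the values π_1, π_2, … into P one at a time, bumping the leftmost entry strictly greater than the inserted value down to the next row. The recording tableau Q records, in position (i, j), the step at which that cell was added to P.
  Insert 1 (step 1): P = [1];  Q = [1]
  Insert 7 (step 2): P = [1, 7];  Q = [1, 2]
  Insert 6 (step 3): P = [1, 6] / [7];  Q = [1, 2] / [3]
  Insert 4 (step 4): P = [1, 4] / [6] / [7];  Q = [1, 2] / [3] / [4]
  Insert 3 (step 5): P = [1, 3] / [4] / [6] / [7];  Q = [1, 2] / [3] / [4] / [5]
  Insert 8 (step 6): P = [1, 3, 8] / [4] / [6] / [7];  Q = [1, 2, 6] / [3] / [4] / [5]
  Insert 5 (step 7): P = [1, 3, 5] / [4, 8] / [6] / [7];  Q = [1, 2, 6] / [3, 7] / [4] / [5]
  Insert 2 (step 8): P = [1, 2, 5] / [3, 8] / [4] / [6] / [7];  Q = [1, 2, 6] / [3, 7] / [4] / [5] / [8]
Final shape: (3, 2, 1, 1, 1).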